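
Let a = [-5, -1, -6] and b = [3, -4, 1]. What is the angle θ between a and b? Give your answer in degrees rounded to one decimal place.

115.1

a · b = (-5)·3 + (-1)·(-4) + (-6)·1 = -15 + 4 - 6 = -17
|a|² = 25 + 1 + 36 = 62,  |a| = √62 ≈ 7.874008
|b|² = 9 + 16 + 1 = 26,  |b| = √26 ≈ 5.099020
cos θ = -17 / (7.874008 · 5.099020) ≈ -0.42342
θ = arccos(-0.42342) ≈ 115.1°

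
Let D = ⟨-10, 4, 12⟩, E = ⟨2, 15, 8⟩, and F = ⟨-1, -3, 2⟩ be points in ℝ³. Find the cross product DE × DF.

DE = (12, 11, -4)
DF = (9, -7, -10)
i: 11·(-10) - (-4)·(-7) = -110 - 28 = -138
j: (-4)·9 - 12·(-10) = -36 - (-120) = 84
k: 12·(-7) - 11·9 = -84 - 99 = -183
DE × DF = (-138, 84, -183)

(-138, 84, -183)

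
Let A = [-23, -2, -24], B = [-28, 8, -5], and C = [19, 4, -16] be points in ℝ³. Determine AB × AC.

(-34, 838, -450)

AB = (-5, 10, 19)
AC = (42, 6, 8)
i: 10·8 - 19·6 = 80 - 114 = -34
j: 19·42 - (-5)·8 = 798 - (-40) = 838
k: (-5)·6 - 10·42 = -30 - 420 = -450
AB × AC = (-34, 838, -450)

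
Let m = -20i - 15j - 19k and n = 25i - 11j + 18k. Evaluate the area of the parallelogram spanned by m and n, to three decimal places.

772.458

i: (-15)·18 - (-19)·(-11) = -270 - 209 = -479
j: (-19)·25 - (-20)·18 = -475 - (-360) = -115
k: (-20)·(-11) - (-15)·25 = 220 - (-375) = 595
m × n = (-479, -115, 595)
|m × n| = √((-479)² + (-115)² + 595²) = √596691 ≈ 772.4578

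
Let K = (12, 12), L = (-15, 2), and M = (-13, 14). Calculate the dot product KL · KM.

655

KL = L − K = (-27, -10)
KM = M − K = (-25, 2)
KL · KM = (-27)·(-25) + (-10)·2 = 675 - 20 = 655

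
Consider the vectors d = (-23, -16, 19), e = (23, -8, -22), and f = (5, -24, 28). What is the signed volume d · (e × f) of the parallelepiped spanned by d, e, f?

e × f:
i: (-8)·28 - (-22)·(-24) = -224 - 528 = -752
j: (-22)·5 - 23·28 = -110 - 644 = -754
k: 23·(-24) - (-8)·5 = -552 - (-40) = -512
e × f = (-752, -754, -512)
d · (e × f) = (-23)·(-752) + (-16)·(-754) + 19·(-512) = 17296 + 12064 - 9728 = 19632

19632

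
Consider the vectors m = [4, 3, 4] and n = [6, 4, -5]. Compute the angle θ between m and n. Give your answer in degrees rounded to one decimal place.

m · n = 4·6 + 3·4 + 4·(-5) = 24 + 12 - 20 = 16
|m|² = 16 + 9 + 16 = 41,  |m| = √41 ≈ 6.403124
|n|² = 36 + 16 + 25 = 77,  |n| = √77 ≈ 8.774964
cos θ = 16 / (6.403124 · 8.774964) ≈ 0.28476
θ = arccos(0.28476) ≈ 73.5°

73.5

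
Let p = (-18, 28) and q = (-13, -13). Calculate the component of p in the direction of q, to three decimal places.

-7.071

p · q = (-18)·(-13) + 28·(-13) = 234 - 364 = -130
|q| = √(169 + 169) = √338 ≈ 18.3848
comp_q p = -130 / √338 ≈ -7.071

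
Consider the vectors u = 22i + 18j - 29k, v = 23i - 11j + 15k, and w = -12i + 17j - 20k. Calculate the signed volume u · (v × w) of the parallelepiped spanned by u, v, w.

v × w:
i: (-11)·(-20) - 15·17 = 220 - 255 = -35
j: 15·(-12) - 23·(-20) = -180 - (-460) = 280
k: 23·17 - (-11)·(-12) = 391 - 132 = 259
v × w = (-35, 280, 259)
u · (v × w) = 22·(-35) + 18·280 + (-29)·259 = -770 + 5040 - 7511 = -3241

-3241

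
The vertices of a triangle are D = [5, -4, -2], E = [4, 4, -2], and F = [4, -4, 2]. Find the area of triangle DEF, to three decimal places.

16.613

DE = (-1, 8, 0),  DF = (-1, 0, 4)
i: 8·4 - 0·0 = 32 - 0 = 32
j: 0·(-1) - (-1)·4 = 0 - (-4) = 4
k: (-1)·0 - 8·(-1) = 0 - (-8) = 8
DE × DF = (32, 4, 8)
|DE × DF| = √1104 ≈ 33.2265
area = ½ · 33.2265 ≈ 16.613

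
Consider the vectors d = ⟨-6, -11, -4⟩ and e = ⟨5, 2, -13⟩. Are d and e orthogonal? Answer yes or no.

d · e = (-6)·5 + (-11)·2 + (-4)·(-13) = -30 - 22 + 52 = 0
Zero, so the vectors are orthogonal.

yes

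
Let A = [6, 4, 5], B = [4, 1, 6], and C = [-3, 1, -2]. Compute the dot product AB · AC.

20

AB = B − A = (-2, -3, 1)
AC = C − A = (-9, -3, -7)
AB · AC = (-2)·(-9) + (-3)·(-3) + 1·(-7) = 18 + 9 - 7 = 20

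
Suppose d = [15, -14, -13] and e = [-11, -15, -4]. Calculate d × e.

(-139, 203, -379)

i: (-14)·(-4) - (-13)·(-15) = 56 - 195 = -139
j: (-13)·(-11) - 15·(-4) = 143 - (-60) = 203
k: 15·(-15) - (-14)·(-11) = -225 - 154 = -379
d × e = (-139, 203, -379)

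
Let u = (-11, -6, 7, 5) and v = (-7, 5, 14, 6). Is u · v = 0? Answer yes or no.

u · v = (-11)·(-7) + (-6)·5 + 7·14 + 5·6 = 77 - 30 + 98 + 30 = 175
Nonzero, so the vectors are not orthogonal.

no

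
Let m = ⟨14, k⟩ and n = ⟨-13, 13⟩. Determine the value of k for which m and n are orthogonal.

14

m · n = 14·(-13) + k·13 = -182 + 13k
Set equal to 0: 13k = 182, so k = 14.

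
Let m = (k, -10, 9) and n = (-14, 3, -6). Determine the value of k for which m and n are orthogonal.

-6

m · n = k·(-14) + (-10)·3 + 9·(-6) = -84 - 14k
Set equal to 0: -14k = 84, so k = -6.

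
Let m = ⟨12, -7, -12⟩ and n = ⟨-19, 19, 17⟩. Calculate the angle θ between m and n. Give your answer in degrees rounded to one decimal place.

165.5

m · n = 12·(-19) + (-7)·19 + (-12)·17 = -228 - 133 - 204 = -565
|m|² = 144 + 49 + 144 = 337,  |m| = √337 ≈ 18.357560
|n|² = 361 + 361 + 289 = 1011,  |n| = √1011 ≈ 31.796226
cos θ = -565 / (18.357560 · 31.796226) ≈ -0.96796
θ = arccos(-0.96796) ≈ 165.5°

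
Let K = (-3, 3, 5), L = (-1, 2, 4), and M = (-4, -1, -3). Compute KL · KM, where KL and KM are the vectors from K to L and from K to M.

KL = L − K = (2, -1, -1)
KM = M − K = (-1, -4, -8)
KL · KM = 2·(-1) + (-1)·(-4) + (-1)·(-8) = -2 + 4 + 8 = 10

10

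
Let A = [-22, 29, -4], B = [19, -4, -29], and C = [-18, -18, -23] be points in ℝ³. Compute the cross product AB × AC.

(-548, 679, -1795)

AB = (41, -33, -25)
AC = (4, -47, -19)
i: (-33)·(-19) - (-25)·(-47) = 627 - 1175 = -548
j: (-25)·4 - 41·(-19) = -100 - (-779) = 679
k: 41·(-47) - (-33)·4 = -1927 - (-132) = -1795
AB × AC = (-548, 679, -1795)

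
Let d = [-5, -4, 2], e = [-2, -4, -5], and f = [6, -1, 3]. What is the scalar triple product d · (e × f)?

e × f:
i: (-4)·3 - (-5)·(-1) = -12 - 5 = -17
j: (-5)·6 - (-2)·3 = -30 - (-6) = -24
k: (-2)·(-1) - (-4)·6 = 2 - (-24) = 26
e × f = (-17, -24, 26)
d · (e × f) = (-5)·(-17) + (-4)·(-24) + 2·26 = 85 + 96 + 52 = 233

233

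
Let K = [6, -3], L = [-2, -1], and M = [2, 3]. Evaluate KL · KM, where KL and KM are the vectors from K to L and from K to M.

KL = L − K = (-8, 2)
KM = M − K = (-4, 6)
KL · KM = (-8)·(-4) + 2·6 = 32 + 12 = 44

44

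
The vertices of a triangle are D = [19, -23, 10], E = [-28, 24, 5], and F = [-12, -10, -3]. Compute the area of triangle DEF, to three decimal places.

DE = (-47, 47, -5),  DF = (-31, 13, -13)
i: 47·(-13) - (-5)·13 = -611 - (-65) = -546
j: (-5)·(-31) - (-47)·(-13) = 155 - 611 = -456
k: (-47)·13 - 47·(-31) = -611 - (-1457) = 846
DE × DF = (-546, -456, 846)
|DE × DF| = √1221768 ≈ 1105.3361
area = ½ · 1105.3361 ≈ 552.668

552.668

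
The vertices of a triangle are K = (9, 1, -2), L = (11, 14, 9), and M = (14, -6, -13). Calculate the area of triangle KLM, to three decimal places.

KL = (2, 13, 11),  KM = (5, -7, -11)
i: 13·(-11) - 11·(-7) = -143 - (-77) = -66
j: 11·5 - 2·(-11) = 55 - (-22) = 77
k: 2·(-7) - 13·5 = -14 - 65 = -79
KL × KM = (-66, 77, -79)
|KL × KM| = √16526 ≈ 128.5535
area = ½ · 128.5535 ≈ 64.277

64.277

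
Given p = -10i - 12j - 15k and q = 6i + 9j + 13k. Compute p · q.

-363

p · q = (-10)·6 + (-12)·9 + (-15)·13 = -60 - 108 - 195 = -363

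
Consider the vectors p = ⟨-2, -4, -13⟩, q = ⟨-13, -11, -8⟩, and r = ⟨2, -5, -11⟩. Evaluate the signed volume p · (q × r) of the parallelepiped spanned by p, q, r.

q × r:
i: (-11)·(-11) - (-8)·(-5) = 121 - 40 = 81
j: (-8)·2 - (-13)·(-11) = -16 - 143 = -159
k: (-13)·(-5) - (-11)·2 = 65 - (-22) = 87
q × r = (81, -159, 87)
p · (q × r) = (-2)·81 + (-4)·(-159) + (-13)·87 = -162 + 636 - 1131 = -657

-657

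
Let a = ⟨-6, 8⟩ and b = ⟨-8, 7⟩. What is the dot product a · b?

a · b = (-6)·(-8) + 8·7 = 48 + 56 = 104

104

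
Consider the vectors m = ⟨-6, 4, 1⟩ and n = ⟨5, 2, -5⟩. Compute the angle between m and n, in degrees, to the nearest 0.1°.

120.3

m · n = (-6)·5 + 4·2 + 1·(-5) = -30 + 8 - 5 = -27
|m|² = 36 + 16 + 1 = 53,  |m| = √53 ≈ 7.280110
|n|² = 25 + 4 + 25 = 54,  |n| = √54 ≈ 7.348469
cos θ = -27 / (7.280110 · 7.348469) ≈ -0.50469
θ = arccos(-0.50469) ≈ 120.3°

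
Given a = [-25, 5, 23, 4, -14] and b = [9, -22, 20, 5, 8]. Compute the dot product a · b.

a · b = (-25)·9 + 5·(-22) + 23·20 + 4·5 + (-14)·8 = -225 - 110 + 460 + 20 - 112 = 33

33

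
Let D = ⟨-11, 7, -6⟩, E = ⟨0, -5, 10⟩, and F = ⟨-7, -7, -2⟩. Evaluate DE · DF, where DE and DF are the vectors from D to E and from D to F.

276

DE = E − D = (11, -12, 16)
DF = F − D = (4, -14, 4)
DE · DF = 11·4 + (-12)·(-14) + 16·4 = 44 + 168 + 64 = 276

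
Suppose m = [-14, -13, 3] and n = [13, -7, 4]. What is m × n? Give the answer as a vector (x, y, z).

(-31, 95, 267)

i: (-13)·4 - 3·(-7) = -52 - (-21) = -31
j: 3·13 - (-14)·4 = 39 - (-56) = 95
k: (-14)·(-7) - (-13)·13 = 98 - (-169) = 267
m × n = (-31, 95, 267)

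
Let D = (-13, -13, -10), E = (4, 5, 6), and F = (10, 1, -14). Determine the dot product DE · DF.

DE = E − D = (17, 18, 16)
DF = F − D = (23, 14, -4)
DE · DF = 17·23 + 18·14 + 16·(-4) = 391 + 252 - 64 = 579

579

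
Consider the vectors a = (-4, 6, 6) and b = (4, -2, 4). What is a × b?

i: 6·4 - 6·(-2) = 24 - (-12) = 36
j: 6·4 - (-4)·4 = 24 - (-16) = 40
k: (-4)·(-2) - 6·4 = 8 - 24 = -16
a × b = (36, 40, -16)

(36, 40, -16)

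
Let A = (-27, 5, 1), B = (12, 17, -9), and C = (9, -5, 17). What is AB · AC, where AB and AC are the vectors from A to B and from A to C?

AB = B − A = (39, 12, -10)
AC = C − A = (36, -10, 16)
AB · AC = 39·36 + 12·(-10) + (-10)·16 = 1404 - 120 - 160 = 1124

1124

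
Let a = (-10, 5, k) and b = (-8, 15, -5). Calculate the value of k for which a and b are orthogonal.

a · b = (-10)·(-8) + 5·15 + k·(-5) = 155 - 5k
Set equal to 0: -5k = -155, so k = 31.

31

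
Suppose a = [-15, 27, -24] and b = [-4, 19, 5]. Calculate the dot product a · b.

453

a · b = (-15)·(-4) + 27·19 + (-24)·5 = 60 + 513 - 120 = 453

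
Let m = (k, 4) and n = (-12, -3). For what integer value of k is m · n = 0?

-1

m · n = k·(-12) + 4·(-3) = -12 - 12k
Set equal to 0: -12k = 12, so k = -1.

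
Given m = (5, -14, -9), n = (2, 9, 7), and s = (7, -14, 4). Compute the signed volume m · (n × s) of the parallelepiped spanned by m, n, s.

n × s:
i: 9·4 - 7·(-14) = 36 - (-98) = 134
j: 7·7 - 2·4 = 49 - 8 = 41
k: 2·(-14) - 9·7 = -28 - 63 = -91
n × s = (134, 41, -91)
m · (n × s) = 5·134 + (-14)·41 + (-9)·(-91) = 670 - 574 + 819 = 915

915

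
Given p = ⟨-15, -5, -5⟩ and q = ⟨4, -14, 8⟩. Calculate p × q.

i: (-5)·8 - (-5)·(-14) = -40 - 70 = -110
j: (-5)·4 - (-15)·8 = -20 - (-120) = 100
k: (-15)·(-14) - (-5)·4 = 210 - (-20) = 230
p × q = (-110, 100, 230)

(-110, 100, 230)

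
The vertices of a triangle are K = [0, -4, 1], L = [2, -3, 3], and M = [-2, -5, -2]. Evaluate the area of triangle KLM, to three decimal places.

1.118

KL = (2, 1, 2),  KM = (-2, -1, -3)
i: 1·(-3) - 2·(-1) = -3 - (-2) = -1
j: 2·(-2) - 2·(-3) = -4 - (-6) = 2
k: 2·(-1) - 1·(-2) = -2 - (-2) = 0
KL × KM = (-1, 2, 0)
|KL × KM| = √5 ≈ 2.2361
area = ½ · 2.2361 ≈ 1.118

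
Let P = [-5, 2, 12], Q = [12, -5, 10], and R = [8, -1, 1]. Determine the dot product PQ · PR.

264

PQ = Q − P = (17, -7, -2)
PR = R − P = (13, -3, -11)
PQ · PR = 17·13 + (-7)·(-3) + (-2)·(-11) = 221 + 21 + 22 = 264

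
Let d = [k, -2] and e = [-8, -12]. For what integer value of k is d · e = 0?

3

d · e = k·(-8) + (-2)·(-12) = 24 - 8k
Set equal to 0: -8k = -24, so k = 3.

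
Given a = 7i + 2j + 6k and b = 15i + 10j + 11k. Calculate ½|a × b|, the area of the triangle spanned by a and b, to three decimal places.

i: 2·11 - 6·10 = 22 - 60 = -38
j: 6·15 - 7·11 = 90 - 77 = 13
k: 7·10 - 2·15 = 70 - 30 = 40
a × b = (-38, 13, 40)
|a × b| = √((-38)² + 13² + 40²) = √3213 ≈ 56.6833
area = ½ · 56.6833 ≈ 28.342

28.342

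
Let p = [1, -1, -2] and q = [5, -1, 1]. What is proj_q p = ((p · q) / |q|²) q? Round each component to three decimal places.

(0.741, -0.148, 0.148)

p · q = 1·5 + (-1)·(-1) + (-2)·1 = 5 + 1 - 2 = 4
|q|² = 25 + 1 + 1 = 27
proj_q p = (4/27) · (5, -1, 1) ≈ (0.741, -0.148, 0.148)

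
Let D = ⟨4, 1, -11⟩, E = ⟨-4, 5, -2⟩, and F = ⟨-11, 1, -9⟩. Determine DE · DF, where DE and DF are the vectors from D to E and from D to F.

138

DE = E − D = (-8, 4, 9)
DF = F − D = (-15, 0, 2)
DE · DF = (-8)·(-15) + 4·0 + 9·2 = 120 + 0 + 18 = 138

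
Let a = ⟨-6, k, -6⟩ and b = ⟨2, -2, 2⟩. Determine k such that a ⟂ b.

a · b = (-6)·2 + k·(-2) + (-6)·2 = -24 - 2k
Set equal to 0: -2k = 24, so k = -12.

-12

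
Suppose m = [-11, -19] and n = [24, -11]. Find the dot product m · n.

-55

m · n = (-11)·24 + (-19)·(-11) = -264 + 209 = -55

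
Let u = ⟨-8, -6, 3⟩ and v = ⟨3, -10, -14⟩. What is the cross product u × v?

i: (-6)·(-14) - 3·(-10) = 84 - (-30) = 114
j: 3·3 - (-8)·(-14) = 9 - 112 = -103
k: (-8)·(-10) - (-6)·3 = 80 - (-18) = 98
u × v = (114, -103, 98)

(114, -103, 98)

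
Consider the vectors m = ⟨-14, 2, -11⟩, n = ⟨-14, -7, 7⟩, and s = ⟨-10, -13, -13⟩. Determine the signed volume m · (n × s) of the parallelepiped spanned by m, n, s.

n × s:
i: (-7)·(-13) - 7·(-13) = 91 - (-91) = 182
j: 7·(-10) - (-14)·(-13) = -70 - 182 = -252
k: (-14)·(-13) - (-7)·(-10) = 182 - 70 = 112
n × s = (182, -252, 112)
m · (n × s) = (-14)·182 + 2·(-252) + (-11)·112 = -2548 - 504 - 1232 = -4284

-4284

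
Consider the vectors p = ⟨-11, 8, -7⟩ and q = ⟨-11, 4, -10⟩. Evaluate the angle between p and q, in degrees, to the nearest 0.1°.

p · q = (-11)·(-11) + 8·4 + (-7)·(-10) = 121 + 32 + 70 = 223
|p|² = 121 + 64 + 49 = 234,  |p| = √234 ≈ 15.297059
|q|² = 121 + 16 + 100 = 237,  |q| = √237 ≈ 15.394804
cos θ = 223 / (15.297059 · 15.394804) ≈ 0.94694
θ = arccos(0.94694) ≈ 18.7°

18.7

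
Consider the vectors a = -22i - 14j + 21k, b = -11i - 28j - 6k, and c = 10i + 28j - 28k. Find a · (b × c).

-16380

b × c:
i: (-28)·(-28) - (-6)·28 = 784 - (-168) = 952
j: (-6)·10 - (-11)·(-28) = -60 - 308 = -368
k: (-11)·28 - (-28)·10 = -308 - (-280) = -28
b × c = (952, -368, -28)
a · (b × c) = (-22)·952 + (-14)·(-368) + 21·(-28) = -20944 + 5152 - 588 = -16380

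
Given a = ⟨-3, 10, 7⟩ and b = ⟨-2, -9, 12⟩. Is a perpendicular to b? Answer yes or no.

a · b = (-3)·(-2) + 10·(-9) + 7·12 = 6 - 90 + 84 = 0
Zero, so the vectors are orthogonal.

yes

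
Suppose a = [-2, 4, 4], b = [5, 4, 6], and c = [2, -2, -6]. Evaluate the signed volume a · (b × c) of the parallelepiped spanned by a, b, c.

120

b × c:
i: 4·(-6) - 6·(-2) = -24 - (-12) = -12
j: 6·2 - 5·(-6) = 12 - (-30) = 42
k: 5·(-2) - 4·2 = -10 - 8 = -18
b × c = (-12, 42, -18)
a · (b × c) = (-2)·(-12) + 4·42 + 4·(-18) = 24 + 168 - 72 = 120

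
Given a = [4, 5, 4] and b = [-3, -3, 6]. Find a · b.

-3

a · b = 4·(-3) + 5·(-3) + 4·6 = -12 - 15 + 24 = -3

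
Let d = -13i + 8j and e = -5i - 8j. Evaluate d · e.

1

d · e = (-13)·(-5) + 8·(-8) = 65 - 64 = 1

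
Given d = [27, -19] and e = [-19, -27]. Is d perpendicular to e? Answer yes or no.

d · e = 27·(-19) + (-19)·(-27) = -513 + 513 = 0
Zero, so the vectors are orthogonal.

yes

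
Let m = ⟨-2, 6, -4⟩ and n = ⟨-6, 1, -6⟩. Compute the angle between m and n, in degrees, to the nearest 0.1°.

48.9

m · n = (-2)·(-6) + 6·1 + (-4)·(-6) = 12 + 6 + 24 = 42
|m|² = 4 + 36 + 16 = 56,  |m| = √56 ≈ 7.483315
|n|² = 36 + 1 + 36 = 73,  |n| = √73 ≈ 8.544004
cos θ = 42 / (7.483315 · 8.544004) ≈ 0.65689
θ = arccos(0.65689) ≈ 48.9°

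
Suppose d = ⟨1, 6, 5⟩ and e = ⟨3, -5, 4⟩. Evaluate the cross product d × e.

(49, 11, -23)

i: 6·4 - 5·(-5) = 24 - (-25) = 49
j: 5·3 - 1·4 = 15 - 4 = 11
k: 1·(-5) - 6·3 = -5 - 18 = -23
d × e = (49, 11, -23)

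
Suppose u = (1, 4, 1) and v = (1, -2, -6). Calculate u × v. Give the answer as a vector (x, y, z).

(-22, 7, -6)

i: 4·(-6) - 1·(-2) = -24 - (-2) = -22
j: 1·1 - 1·(-6) = 1 - (-6) = 7
k: 1·(-2) - 4·1 = -2 - 4 = -6
u × v = (-22, 7, -6)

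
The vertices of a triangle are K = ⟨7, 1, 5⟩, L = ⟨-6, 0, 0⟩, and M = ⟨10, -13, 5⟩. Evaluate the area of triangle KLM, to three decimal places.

KL = (-13, -1, -5),  KM = (3, -14, 0)
i: (-1)·0 - (-5)·(-14) = 0 - 70 = -70
j: (-5)·3 - (-13)·0 = -15 - 0 = -15
k: (-13)·(-14) - (-1)·3 = 182 - (-3) = 185
KL × KM = (-70, -15, 185)
|KL × KM| = √39350 ≈ 198.3683
area = ½ · 198.3683 ≈ 99.184

99.184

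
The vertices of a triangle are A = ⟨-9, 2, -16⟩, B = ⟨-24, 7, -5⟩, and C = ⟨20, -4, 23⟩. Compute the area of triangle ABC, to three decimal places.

AB = (-15, 5, 11),  AC = (29, -6, 39)
i: 5·39 - 11·(-6) = 195 - (-66) = 261
j: 11·29 - (-15)·39 = 319 - (-585) = 904
k: (-15)·(-6) - 5·29 = 90 - 145 = -55
AB × AC = (261, 904, -55)
|AB × AC| = √888362 ≈ 942.5296
area = ½ · 942.5296 ≈ 471.265

471.265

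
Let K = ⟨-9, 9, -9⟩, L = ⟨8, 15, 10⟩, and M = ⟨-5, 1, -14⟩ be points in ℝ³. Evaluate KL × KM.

KL = (17, 6, 19)
KM = (4, -8, -5)
i: 6·(-5) - 19·(-8) = -30 - (-152) = 122
j: 19·4 - 17·(-5) = 76 - (-85) = 161
k: 17·(-8) - 6·4 = -136 - 24 = -160
KL × KM = (122, 161, -160)

(122, 161, -160)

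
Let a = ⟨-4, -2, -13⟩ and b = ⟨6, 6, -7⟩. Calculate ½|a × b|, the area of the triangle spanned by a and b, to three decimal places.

i: (-2)·(-7) - (-13)·6 = 14 - (-78) = 92
j: (-13)·6 - (-4)·(-7) = -78 - 28 = -106
k: (-4)·6 - (-2)·6 = -24 - (-12) = -12
a × b = (92, -106, -12)
|a × b| = √(92² + (-106)² + (-12)²) = √19844 ≈ 140.8687
area = ½ · 140.8687 ≈ 70.434

70.434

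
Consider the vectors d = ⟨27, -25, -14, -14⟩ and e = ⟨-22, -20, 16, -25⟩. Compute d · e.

32

d · e = 27·(-22) + (-25)·(-20) + (-14)·16 + (-14)·(-25) = -594 + 500 - 224 + 350 = 32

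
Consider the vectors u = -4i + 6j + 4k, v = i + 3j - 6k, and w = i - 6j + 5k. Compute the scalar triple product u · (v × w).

-18

v × w:
i: 3·5 - (-6)·(-6) = 15 - 36 = -21
j: (-6)·1 - 1·5 = -6 - 5 = -11
k: 1·(-6) - 3·1 = -6 - 3 = -9
v × w = (-21, -11, -9)
u · (v × w) = (-4)·(-21) + 6·(-11) + 4·(-9) = 84 - 66 - 36 = -18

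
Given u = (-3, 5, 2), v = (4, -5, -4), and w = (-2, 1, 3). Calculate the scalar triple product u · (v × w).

1

v × w:
i: (-5)·3 - (-4)·1 = -15 - (-4) = -11
j: (-4)·(-2) - 4·3 = 8 - 12 = -4
k: 4·1 - (-5)·(-2) = 4 - 10 = -6
v × w = (-11, -4, -6)
u · (v × w) = (-3)·(-11) + 5·(-4) + 2·(-6) = 33 - 20 - 12 = 1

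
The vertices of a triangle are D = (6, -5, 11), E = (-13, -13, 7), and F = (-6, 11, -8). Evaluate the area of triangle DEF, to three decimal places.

275.964

DE = (-19, -8, -4),  DF = (-12, 16, -19)
i: (-8)·(-19) - (-4)·16 = 152 - (-64) = 216
j: (-4)·(-12) - (-19)·(-19) = 48 - 361 = -313
k: (-19)·16 - (-8)·(-12) = -304 - 96 = -400
DE × DF = (216, -313, -400)
|DE × DF| = √304625 ≈ 551.9284
area = ½ · 551.9284 ≈ 275.964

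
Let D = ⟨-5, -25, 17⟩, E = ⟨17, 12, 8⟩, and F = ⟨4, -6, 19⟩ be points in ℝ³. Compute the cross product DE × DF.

DE = (22, 37, -9)
DF = (9, 19, 2)
i: 37·2 - (-9)·19 = 74 - (-171) = 245
j: (-9)·9 - 22·2 = -81 - 44 = -125
k: 22·19 - 37·9 = 418 - 333 = 85
DE × DF = (245, -125, 85)

(245, -125, 85)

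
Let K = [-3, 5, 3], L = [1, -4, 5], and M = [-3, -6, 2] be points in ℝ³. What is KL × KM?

KL = (4, -9, 2)
KM = (0, -11, -1)
i: (-9)·(-1) - 2·(-11) = 9 - (-22) = 31
j: 2·0 - 4·(-1) = 0 - (-4) = 4
k: 4·(-11) - (-9)·0 = -44 - 0 = -44
KL × KM = (31, 4, -44)

(31, 4, -44)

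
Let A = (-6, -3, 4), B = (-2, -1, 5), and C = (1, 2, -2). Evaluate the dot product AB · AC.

AB = B − A = (4, 2, 1)
AC = C − A = (7, 5, -6)
AB · AC = 4·7 + 2·5 + 1·(-6) = 28 + 10 - 6 = 32

32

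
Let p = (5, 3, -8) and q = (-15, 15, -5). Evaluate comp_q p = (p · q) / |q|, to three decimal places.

p · q = 5·(-15) + 3·15 + (-8)·(-5) = -75 + 45 + 40 = 10
|q| = √(225 + 225 + 25) = √475 ≈ 21.7945
comp_q p = 10 / √475 ≈ 0.459

0.459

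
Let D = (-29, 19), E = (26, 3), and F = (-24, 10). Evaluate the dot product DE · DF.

419

DE = E − D = (55, -16)
DF = F − D = (5, -9)
DE · DF = 55·5 + (-16)·(-9) = 275 + 144 = 419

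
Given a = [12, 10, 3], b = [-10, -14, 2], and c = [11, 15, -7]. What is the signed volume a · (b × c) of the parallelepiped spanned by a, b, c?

b × c:
i: (-14)·(-7) - 2·15 = 98 - 30 = 68
j: 2·11 - (-10)·(-7) = 22 - 70 = -48
k: (-10)·15 - (-14)·11 = -150 - (-154) = 4
b × c = (68, -48, 4)
a · (b × c) = 12·68 + 10·(-48) + 3·4 = 816 - 480 + 12 = 348

348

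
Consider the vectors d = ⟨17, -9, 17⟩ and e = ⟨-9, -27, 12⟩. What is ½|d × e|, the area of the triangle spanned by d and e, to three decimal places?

368.188

i: (-9)·12 - 17·(-27) = -108 - (-459) = 351
j: 17·(-9) - 17·12 = -153 - 204 = -357
k: 17·(-27) - (-9)·(-9) = -459 - 81 = -540
d × e = (351, -357, -540)
|d × e| = √(351² + (-357)² + (-540)²) = √542250 ≈ 736.3763
area = ½ · 736.3763 ≈ 368.188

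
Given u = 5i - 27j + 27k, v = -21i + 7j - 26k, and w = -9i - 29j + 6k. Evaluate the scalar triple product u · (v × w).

4864

v × w:
i: 7·6 - (-26)·(-29) = 42 - 754 = -712
j: (-26)·(-9) - (-21)·6 = 234 - (-126) = 360
k: (-21)·(-29) - 7·(-9) = 609 - (-63) = 672
v × w = (-712, 360, 672)
u · (v × w) = 5·(-712) + (-27)·360 + 27·672 = -3560 - 9720 + 18144 = 4864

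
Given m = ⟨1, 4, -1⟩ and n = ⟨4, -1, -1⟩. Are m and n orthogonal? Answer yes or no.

m · n = 1·4 + 4·(-1) + (-1)·(-1) = 4 - 4 + 1 = 1
Nonzero, so the vectors are not orthogonal.

no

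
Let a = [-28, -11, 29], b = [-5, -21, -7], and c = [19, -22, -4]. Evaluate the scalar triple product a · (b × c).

b × c:
i: (-21)·(-4) - (-7)·(-22) = 84 - 154 = -70
j: (-7)·19 - (-5)·(-4) = -133 - 20 = -153
k: (-5)·(-22) - (-21)·19 = 110 - (-399) = 509
b × c = (-70, -153, 509)
a · (b × c) = (-28)·(-70) + (-11)·(-153) + 29·509 = 1960 + 1683 + 14761 = 18404

18404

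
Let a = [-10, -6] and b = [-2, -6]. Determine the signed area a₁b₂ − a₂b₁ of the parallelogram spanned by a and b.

48

(-10)·(-6) - (-6)·(-2) = 60 - 12 = 48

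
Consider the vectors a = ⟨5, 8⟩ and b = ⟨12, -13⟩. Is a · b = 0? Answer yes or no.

a · b = 5·12 + 8·(-13) = 60 - 104 = -44
Nonzero, so the vectors are not orthogonal.

no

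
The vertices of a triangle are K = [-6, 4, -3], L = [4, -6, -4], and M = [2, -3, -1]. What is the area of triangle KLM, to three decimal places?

KL = (10, -10, -1),  KM = (8, -7, 2)
i: (-10)·2 - (-1)·(-7) = -20 - 7 = -27
j: (-1)·8 - 10·2 = -8 - 20 = -28
k: 10·(-7) - (-10)·8 = -70 - (-80) = 10
KL × KM = (-27, -28, 10)
|KL × KM| = √1613 ≈ 40.1622
area = ½ · 40.1622 ≈ 20.081

20.081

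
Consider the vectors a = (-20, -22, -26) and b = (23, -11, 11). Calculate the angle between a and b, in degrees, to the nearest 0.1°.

117.4

a · b = (-20)·23 + (-22)·(-11) + (-26)·11 = -460 + 242 - 286 = -504
|a|² = 400 + 484 + 676 = 1560,  |a| = √1560 ≈ 39.496835
|b|² = 529 + 121 + 121 = 771,  |b| = √771 ≈ 27.766887
cos θ = -504 / (39.496835 · 27.766887) ≈ -0.45956
θ = arccos(-0.45956) ≈ 117.4°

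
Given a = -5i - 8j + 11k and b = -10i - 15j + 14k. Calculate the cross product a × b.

i: (-8)·14 - 11·(-15) = -112 - (-165) = 53
j: 11·(-10) - (-5)·14 = -110 - (-70) = -40
k: (-5)·(-15) - (-8)·(-10) = 75 - 80 = -5
a × b = (53, -40, -5)

(53, -40, -5)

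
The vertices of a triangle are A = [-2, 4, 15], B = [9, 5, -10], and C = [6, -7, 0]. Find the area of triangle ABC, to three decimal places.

159.661

AB = (11, 1, -25),  AC = (8, -11, -15)
i: 1·(-15) - (-25)·(-11) = -15 - 275 = -290
j: (-25)·8 - 11·(-15) = -200 - (-165) = -35
k: 11·(-11) - 1·8 = -121 - 8 = -129
AB × AC = (-290, -35, -129)
|AB × AC| = √101966 ≈ 319.3212
area = ½ · 319.3212 ≈ 159.661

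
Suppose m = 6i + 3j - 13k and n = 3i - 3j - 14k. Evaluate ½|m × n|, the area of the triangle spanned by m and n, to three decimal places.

i: 3·(-14) - (-13)·(-3) = -42 - 39 = -81
j: (-13)·3 - 6·(-14) = -39 - (-84) = 45
k: 6·(-3) - 3·3 = -18 - 9 = -27
m × n = (-81, 45, -27)
|m × n| = √((-81)² + 45² + (-27)²) = √9315 ≈ 96.5142
area = ½ · 96.5142 ≈ 48.257

48.257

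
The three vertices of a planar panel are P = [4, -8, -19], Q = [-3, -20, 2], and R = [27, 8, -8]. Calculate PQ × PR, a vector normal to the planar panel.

PQ = (-7, -12, 21)
PR = (23, 16, 11)
i: (-12)·11 - 21·16 = -132 - 336 = -468
j: 21·23 - (-7)·11 = 483 - (-77) = 560
k: (-7)·16 - (-12)·23 = -112 - (-276) = 164
PQ × PR = (-468, 560, 164)

(-468, 560, 164)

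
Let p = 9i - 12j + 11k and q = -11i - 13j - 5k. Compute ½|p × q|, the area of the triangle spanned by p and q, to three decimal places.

165.065

i: (-12)·(-5) - 11·(-13) = 60 - (-143) = 203
j: 11·(-11) - 9·(-5) = -121 - (-45) = -76
k: 9·(-13) - (-12)·(-11) = -117 - 132 = -249
p × q = (203, -76, -249)
|p × q| = √(203² + (-76)² + (-249)²) = √108986 ≈ 330.1303
area = ½ · 330.1303 ≈ 165.065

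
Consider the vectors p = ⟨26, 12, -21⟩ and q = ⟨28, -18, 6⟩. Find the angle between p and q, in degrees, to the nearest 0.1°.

71.3

p · q = 26·28 + 12·(-18) + (-21)·6 = 728 - 216 - 126 = 386
|p|² = 676 + 144 + 441 = 1261,  |p| = √1261 ≈ 35.510562
|q|² = 784 + 324 + 36 = 1144,  |q| = √1144 ≈ 33.823069
cos θ = 386 / (35.510562 · 33.823069) ≈ 0.32138
θ = arccos(0.32138) ≈ 71.3°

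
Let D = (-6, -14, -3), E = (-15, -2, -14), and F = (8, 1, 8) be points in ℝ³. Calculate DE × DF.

DE = (-9, 12, -11)
DF = (14, 15, 11)
i: 12·11 - (-11)·15 = 132 - (-165) = 297
j: (-11)·14 - (-9)·11 = -154 - (-99) = -55
k: (-9)·15 - 12·14 = -135 - 168 = -303
DE × DF = (297, -55, -303)

(297, -55, -303)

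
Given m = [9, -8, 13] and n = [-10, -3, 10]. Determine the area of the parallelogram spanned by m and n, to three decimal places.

248.052

i: (-8)·10 - 13·(-3) = -80 - (-39) = -41
j: 13·(-10) - 9·10 = -130 - 90 = -220
k: 9·(-3) - (-8)·(-10) = -27 - 80 = -107
m × n = (-41, -220, -107)
|m × n| = √((-41)² + (-220)² + (-107)²) = √61530 ≈ 248.0524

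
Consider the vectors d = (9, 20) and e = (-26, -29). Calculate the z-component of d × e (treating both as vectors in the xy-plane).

259

9·(-29) - 20·(-26) = -261 - (-520) = 259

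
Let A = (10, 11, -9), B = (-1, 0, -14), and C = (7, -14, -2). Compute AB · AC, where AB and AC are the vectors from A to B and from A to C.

273

AB = B − A = (-11, -11, -5)
AC = C − A = (-3, -25, 7)
AB · AC = (-11)·(-3) + (-11)·(-25) + (-5)·7 = 33 + 275 - 35 = 273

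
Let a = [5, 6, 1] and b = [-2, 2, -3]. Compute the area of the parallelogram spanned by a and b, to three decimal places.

i: 6·(-3) - 1·2 = -18 - 2 = -20
j: 1·(-2) - 5·(-3) = -2 - (-15) = 13
k: 5·2 - 6·(-2) = 10 - (-12) = 22
a × b = (-20, 13, 22)
|a × b| = √((-20)² + 13² + 22²) = √1053 ≈ 32.4500

32.450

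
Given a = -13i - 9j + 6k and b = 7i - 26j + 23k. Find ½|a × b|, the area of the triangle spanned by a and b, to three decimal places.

264.425

i: (-9)·23 - 6·(-26) = -207 - (-156) = -51
j: 6·7 - (-13)·23 = 42 - (-299) = 341
k: (-13)·(-26) - (-9)·7 = 338 - (-63) = 401
a × b = (-51, 341, 401)
|a × b| = √((-51)² + 341² + 401²) = √279683 ≈ 528.8506
area = ½ · 528.8506 ≈ 264.425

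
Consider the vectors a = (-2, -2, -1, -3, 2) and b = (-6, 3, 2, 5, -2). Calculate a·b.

-15

a · b = (-2)·(-6) + (-2)·3 + (-1)·2 + (-3)·5 + 2·(-2) = 12 - 6 - 2 - 15 - 4 = -15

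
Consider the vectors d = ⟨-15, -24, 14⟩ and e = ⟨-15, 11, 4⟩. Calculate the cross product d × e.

i: (-24)·4 - 14·11 = -96 - 154 = -250
j: 14·(-15) - (-15)·4 = -210 - (-60) = -150
k: (-15)·11 - (-24)·(-15) = -165 - 360 = -525
d × e = (-250, -150, -525)

(-250, -150, -525)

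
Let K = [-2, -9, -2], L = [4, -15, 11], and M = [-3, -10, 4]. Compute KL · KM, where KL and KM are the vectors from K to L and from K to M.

KL = L − K = (6, -6, 13)
KM = M − K = (-1, -1, 6)
KL · KM = 6·(-1) + (-6)·(-1) + 13·6 = -6 + 6 + 78 = 78

78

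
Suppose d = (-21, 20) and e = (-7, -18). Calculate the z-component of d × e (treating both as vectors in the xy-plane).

(-21)·(-18) - 20·(-7) = 378 - (-140) = 518

518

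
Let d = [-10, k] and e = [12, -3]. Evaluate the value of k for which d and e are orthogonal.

-40

d · e = (-10)·12 + k·(-3) = -120 - 3k
Set equal to 0: -3k = 120, so k = -40.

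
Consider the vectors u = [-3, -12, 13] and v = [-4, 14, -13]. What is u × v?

i: (-12)·(-13) - 13·14 = 156 - 182 = -26
j: 13·(-4) - (-3)·(-13) = -52 - 39 = -91
k: (-3)·14 - (-12)·(-4) = -42 - 48 = -90
u × v = (-26, -91, -90)

(-26, -91, -90)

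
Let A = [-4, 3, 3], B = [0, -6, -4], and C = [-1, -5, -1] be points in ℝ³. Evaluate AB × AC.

(-20, -5, -5)

AB = (4, -9, -7)
AC = (3, -8, -4)
i: (-9)·(-4) - (-7)·(-8) = 36 - 56 = -20
j: (-7)·3 - 4·(-4) = -21 - (-16) = -5
k: 4·(-8) - (-9)·3 = -32 - (-27) = -5
AB × AC = (-20, -5, -5)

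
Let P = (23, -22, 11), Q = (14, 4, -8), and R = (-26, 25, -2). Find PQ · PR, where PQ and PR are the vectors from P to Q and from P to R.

PQ = Q − P = (-9, 26, -19)
PR = R − P = (-49, 47, -13)
PQ · PR = (-9)·(-49) + 26·47 + (-19)·(-13) = 441 + 1222 + 247 = 1910

1910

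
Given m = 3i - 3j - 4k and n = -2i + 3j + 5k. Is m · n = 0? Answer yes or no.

m · n = 3·(-2) + (-3)·3 + (-4)·5 = -6 - 9 - 20 = -35
Nonzero, so the vectors are not orthogonal.

no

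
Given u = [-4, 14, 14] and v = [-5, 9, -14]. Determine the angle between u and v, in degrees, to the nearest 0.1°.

u · v = (-4)·(-5) + 14·9 + 14·(-14) = 20 + 126 - 196 = -50
|u|² = 16 + 196 + 196 = 408,  |u| = √408 ≈ 20.199010
|v|² = 25 + 81 + 196 = 302,  |v| = √302 ≈ 17.378147
cos θ = -50 / (20.199010 · 17.378147) ≈ -0.14244
θ = arccos(-0.14244) ≈ 98.2°

98.2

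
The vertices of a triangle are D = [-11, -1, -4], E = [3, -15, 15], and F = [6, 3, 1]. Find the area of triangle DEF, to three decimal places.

DE = (14, -14, 19),  DF = (17, 4, 5)
i: (-14)·5 - 19·4 = -70 - 76 = -146
j: 19·17 - 14·5 = 323 - 70 = 253
k: 14·4 - (-14)·17 = 56 - (-238) = 294
DE × DF = (-146, 253, 294)
|DE × DF| = √171761 ≈ 414.4406
area = ½ · 414.4406 ≈ 207.220

207.220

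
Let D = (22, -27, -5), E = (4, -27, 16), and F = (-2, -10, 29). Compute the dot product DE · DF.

1146

DE = E − D = (-18, 0, 21)
DF = F − D = (-24, 17, 34)
DE · DF = (-18)·(-24) + 0·17 + 21·34 = 432 + 0 + 714 = 1146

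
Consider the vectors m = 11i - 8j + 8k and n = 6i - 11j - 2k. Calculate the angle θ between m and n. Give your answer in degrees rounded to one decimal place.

m · n = 11·6 + (-8)·(-11) + 8·(-2) = 66 + 88 - 16 = 138
|m|² = 121 + 64 + 64 = 249,  |m| = √249 ≈ 15.779734
|n|² = 36 + 121 + 4 = 161,  |n| = √161 ≈ 12.688578
cos θ = 138 / (15.779734 · 12.688578) ≈ 0.68923
θ = arccos(0.68923) ≈ 46.4°

46.4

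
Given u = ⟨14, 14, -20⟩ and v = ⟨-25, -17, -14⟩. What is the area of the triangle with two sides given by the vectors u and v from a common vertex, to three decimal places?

442.791

i: 14·(-14) - (-20)·(-17) = -196 - 340 = -536
j: (-20)·(-25) - 14·(-14) = 500 - (-196) = 696
k: 14·(-17) - 14·(-25) = -238 - (-350) = 112
u × v = (-536, 696, 112)
|u × v| = √((-536)² + 696² + 112²) = √784256 ≈ 885.5823
area = ½ · 885.5823 ≈ 442.791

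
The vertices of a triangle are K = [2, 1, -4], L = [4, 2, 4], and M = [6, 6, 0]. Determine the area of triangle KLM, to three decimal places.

KL = (2, 1, 8),  KM = (4, 5, 4)
i: 1·4 - 8·5 = 4 - 40 = -36
j: 8·4 - 2·4 = 32 - 8 = 24
k: 2·5 - 1·4 = 10 - 4 = 6
KL × KM = (-36, 24, 6)
|KL × KM| = √1908 ≈ 43.6807
area = ½ · 43.6807 ≈ 21.840

21.840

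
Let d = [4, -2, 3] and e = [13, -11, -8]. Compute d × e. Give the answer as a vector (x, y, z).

i: (-2)·(-8) - 3·(-11) = 16 - (-33) = 49
j: 3·13 - 4·(-8) = 39 - (-32) = 71
k: 4·(-11) - (-2)·13 = -44 - (-26) = -18
d × e = (49, 71, -18)

(49, 71, -18)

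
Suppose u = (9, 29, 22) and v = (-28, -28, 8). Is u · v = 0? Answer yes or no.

u · v = 9·(-28) + 29·(-28) + 22·8 = -252 - 812 + 176 = -888
Nonzero, so the vectors are not orthogonal.

no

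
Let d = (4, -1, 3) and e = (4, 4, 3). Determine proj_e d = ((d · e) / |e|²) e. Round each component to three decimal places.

(2.049, 2.049, 1.537)

d · e = 4·4 + (-1)·4 + 3·3 = 16 - 4 + 9 = 21
|e|² = 16 + 16 + 9 = 41
proj_e d = (21/41) · (4, 4, 3) ≈ (2.049, 2.049, 1.537)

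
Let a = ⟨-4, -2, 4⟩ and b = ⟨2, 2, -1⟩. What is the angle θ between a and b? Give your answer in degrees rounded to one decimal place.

a · b = (-4)·2 + (-2)·2 + 4·(-1) = -8 - 4 - 4 = -16
|a|² = 16 + 4 + 16 = 36,  |a| = √36 ≈ 6.000000
|b|² = 4 + 4 + 1 = 9,  |b| = √9 ≈ 3.000000
cos θ = -16 / (6.000000 · 3.000000) ≈ -0.88889
θ = arccos(-0.88889) ≈ 152.7°

152.7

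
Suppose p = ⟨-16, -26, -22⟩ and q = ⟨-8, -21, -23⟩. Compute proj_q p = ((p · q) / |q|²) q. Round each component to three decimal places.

(-9.130, -23.965, -26.248)

p · q = (-16)·(-8) + (-26)·(-21) + (-22)·(-23) = 128 + 546 + 506 = 1180
|q|² = 64 + 441 + 529 = 1034
proj_q p = (1180/1034) · (-8, -21, -23) ≈ (-9.130, -23.965, -26.248)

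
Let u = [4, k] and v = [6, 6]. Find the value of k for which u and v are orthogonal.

u · v = 4·6 + k·6 = 24 + 6k
Set equal to 0: 6k = -24, so k = -4.

-4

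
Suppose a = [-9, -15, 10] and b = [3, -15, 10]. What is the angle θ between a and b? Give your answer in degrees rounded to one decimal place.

36.0

a · b = (-9)·3 + (-15)·(-15) + 10·10 = -27 + 225 + 100 = 298
|a|² = 81 + 225 + 100 = 406,  |a| = √406 ≈ 20.149442
|b|² = 9 + 225 + 100 = 334,  |b| = √334 ≈ 18.275667
cos θ = 298 / (20.149442 · 18.275667) ≈ 0.80924
θ = arccos(0.80924) ≈ 36.0°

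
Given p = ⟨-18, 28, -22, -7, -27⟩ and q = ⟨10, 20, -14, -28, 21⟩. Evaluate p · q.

317

p · q = (-18)·10 + 28·20 + (-22)·(-14) + (-7)·(-28) + (-27)·21 = -180 + 560 + 308 + 196 - 567 = 317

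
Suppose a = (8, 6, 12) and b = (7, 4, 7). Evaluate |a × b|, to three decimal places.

i: 6·7 - 12·4 = 42 - 48 = -6
j: 12·7 - 8·7 = 84 - 56 = 28
k: 8·4 - 6·7 = 32 - 42 = -10
a × b = (-6, 28, -10)
|a × b| = √((-6)² + 28² + (-10)²) = √920 ≈ 30.3315

30.332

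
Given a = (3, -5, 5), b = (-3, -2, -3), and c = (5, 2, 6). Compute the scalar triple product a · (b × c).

-13

b × c:
i: (-2)·6 - (-3)·2 = -12 - (-6) = -6
j: (-3)·5 - (-3)·6 = -15 - (-18) = 3
k: (-3)·2 - (-2)·5 = -6 - (-10) = 4
b × c = (-6, 3, 4)
a · (b × c) = 3·(-6) + (-5)·3 + 5·4 = -18 - 15 + 20 = -13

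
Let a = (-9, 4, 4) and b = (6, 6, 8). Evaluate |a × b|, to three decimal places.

123.952

i: 4·8 - 4·6 = 32 - 24 = 8
j: 4·6 - (-9)·8 = 24 - (-72) = 96
k: (-9)·6 - 4·6 = -54 - 24 = -78
a × b = (8, 96, -78)
|a × b| = √(8² + 96² + (-78)²) = √15364 ≈ 123.9516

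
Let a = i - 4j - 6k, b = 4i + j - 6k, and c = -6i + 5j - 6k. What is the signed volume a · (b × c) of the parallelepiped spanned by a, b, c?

-372

b × c:
i: 1·(-6) - (-6)·5 = -6 - (-30) = 24
j: (-6)·(-6) - 4·(-6) = 36 - (-24) = 60
k: 4·5 - 1·(-6) = 20 - (-6) = 26
b × c = (24, 60, 26)
a · (b × c) = 1·24 + (-4)·60 + (-6)·26 = 24 - 240 - 156 = -372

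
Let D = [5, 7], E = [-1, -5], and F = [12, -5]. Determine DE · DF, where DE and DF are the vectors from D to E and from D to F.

DE = E − D = (-6, -12)
DF = F − D = (7, -12)
DE · DF = (-6)·7 + (-12)·(-12) = -42 + 144 = 102

102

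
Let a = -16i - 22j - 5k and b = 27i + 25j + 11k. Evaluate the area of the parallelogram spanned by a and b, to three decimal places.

230.230

i: (-22)·11 - (-5)·25 = -242 - (-125) = -117
j: (-5)·27 - (-16)·11 = -135 - (-176) = 41
k: (-16)·25 - (-22)·27 = -400 - (-594) = 194
a × b = (-117, 41, 194)
|a × b| = √((-117)² + 41² + 194²) = √53006 ≈ 230.2303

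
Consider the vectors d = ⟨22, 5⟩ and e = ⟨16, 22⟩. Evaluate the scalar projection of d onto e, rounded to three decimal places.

d · e = 22·16 + 5·22 = 352 + 110 = 462
|e| = √(256 + 484) = √740 ≈ 27.2029
comp_e d = 462 / √740 ≈ 16.983

16.983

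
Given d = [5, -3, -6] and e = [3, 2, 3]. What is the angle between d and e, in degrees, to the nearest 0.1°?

d · e = 5·3 + (-3)·2 + (-6)·3 = 15 - 6 - 18 = -9
|d|² = 25 + 9 + 36 = 70,  |d| = √70 ≈ 8.366600
|e|² = 9 + 4 + 9 = 22,  |e| = √22 ≈ 4.690416
cos θ = -9 / (8.366600 · 4.690416) ≈ -0.22934
θ = arccos(-0.22934) ≈ 103.3°

103.3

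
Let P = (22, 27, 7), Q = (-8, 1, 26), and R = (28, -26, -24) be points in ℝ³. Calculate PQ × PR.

(1813, -816, 1746)

PQ = (-30, -26, 19)
PR = (6, -53, -31)
i: (-26)·(-31) - 19·(-53) = 806 - (-1007) = 1813
j: 19·6 - (-30)·(-31) = 114 - 930 = -816
k: (-30)·(-53) - (-26)·6 = 1590 - (-156) = 1746
PQ × PR = (1813, -816, 1746)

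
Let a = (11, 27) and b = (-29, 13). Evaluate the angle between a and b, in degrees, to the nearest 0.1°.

a · b = 11·(-29) + 27·13 = -319 + 351 = 32
|a|² = 121 + 729 = 850,  |a| = √850 ≈ 29.154759
|b|² = 841 + 169 = 1010,  |b| = √1010 ≈ 31.780497
cos θ = 32 / (29.154759 · 31.780497) ≈ 0.03454
θ = arccos(0.03454) ≈ 88.0°

88.0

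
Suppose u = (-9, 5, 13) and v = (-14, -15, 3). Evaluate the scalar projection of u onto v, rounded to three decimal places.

4.340

u · v = (-9)·(-14) + 5·(-15) + 13·3 = 126 - 75 + 39 = 90
|v| = √(196 + 225 + 9) = √430 ≈ 20.7364
comp_v u = 90 / √430 ≈ 4.340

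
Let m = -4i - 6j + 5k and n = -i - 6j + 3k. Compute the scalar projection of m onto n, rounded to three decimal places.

8.109

m · n = (-4)·(-1) + (-6)·(-6) + 5·3 = 4 + 36 + 15 = 55
|n| = √(1 + 36 + 9) = √46 ≈ 6.7823
comp_n m = 55 / √46 ≈ 8.109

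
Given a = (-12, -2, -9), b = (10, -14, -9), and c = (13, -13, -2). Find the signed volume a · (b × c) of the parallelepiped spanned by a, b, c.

b × c:
i: (-14)·(-2) - (-9)·(-13) = 28 - 117 = -89
j: (-9)·13 - 10·(-2) = -117 - (-20) = -97
k: 10·(-13) - (-14)·13 = -130 - (-182) = 52
b × c = (-89, -97, 52)
a · (b × c) = (-12)·(-89) + (-2)·(-97) + (-9)·52 = 1068 + 194 - 468 = 794

794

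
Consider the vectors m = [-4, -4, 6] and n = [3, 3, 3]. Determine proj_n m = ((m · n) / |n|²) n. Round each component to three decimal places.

(-0.667, -0.667, -0.667)

m · n = (-4)·3 + (-4)·3 + 6·3 = -12 - 12 + 18 = -6
|n|² = 9 + 9 + 9 = 27
proj_n m = (-6/27) · (3, 3, 3) ≈ (-0.667, -0.667, -0.667)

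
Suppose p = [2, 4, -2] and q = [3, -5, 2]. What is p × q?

(-2, -10, -22)

i: 4·2 - (-2)·(-5) = 8 - 10 = -2
j: (-2)·3 - 2·2 = -6 - 4 = -10
k: 2·(-5) - 4·3 = -10 - 12 = -22
p × q = (-2, -10, -22)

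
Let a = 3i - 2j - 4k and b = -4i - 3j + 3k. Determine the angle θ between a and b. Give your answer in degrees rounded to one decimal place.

a · b = 3·(-4) + (-2)·(-3) + (-4)·3 = -12 + 6 - 12 = -18
|a|² = 9 + 4 + 16 = 29,  |a| = √29 ≈ 5.385165
|b|² = 16 + 9 + 9 = 34,  |b| = √34 ≈ 5.830952
cos θ = -18 / (5.385165 · 5.830952) ≈ -0.57324
θ = arccos(-0.57324) ≈ 125.0°

125.0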